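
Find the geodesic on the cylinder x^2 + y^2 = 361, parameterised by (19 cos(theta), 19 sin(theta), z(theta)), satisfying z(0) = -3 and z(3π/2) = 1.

Parameterise the cylinder of radius R = 19 as
    r(θ) = (19 cos θ, 19 sin θ, z(θ)).
The arc-length element is
    ds = sqrt(361 + (dz/dθ)^2) dθ,
so the Lagrangian is L = sqrt(361 + z'^2).
L depends on z' only, not on z or θ, so ∂L/∂z = 0 and
    ∂L/∂z' = z' / sqrt(361 + z'^2).
The Euler-Lagrange equation gives
    d/dθ( z' / sqrt(361 + z'^2) ) = 0,
so z' is constant. Integrating once:
    z(θ) = a θ + b,
a helix on the cylinder (a straight line when the cylinder is unrolled). The constants a, b are determined by the endpoint conditions.
With endpoint conditions z(0) = -3 and z(3π/2) = 1: from z(0) = b we get b = -3, and a·3π/2 + -3 = 1 gives a = 8/(3π), so
    z(θ) = (8/(3π)) θ − 3.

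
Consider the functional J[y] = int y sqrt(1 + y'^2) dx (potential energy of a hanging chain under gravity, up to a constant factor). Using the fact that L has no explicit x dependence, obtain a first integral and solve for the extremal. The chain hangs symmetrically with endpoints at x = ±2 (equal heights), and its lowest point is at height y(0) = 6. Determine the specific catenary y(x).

The Lagrangian L(y, y') = y sqrt(1 + y'^2) has no explicit x dependence, so the Beltrami identity applies:
    L − y' ∂L/∂y' = C.
Compute ∂L/∂y' = y · y' / sqrt(1 + y'^2). Then
    L − y' ∂L/∂y'
    = y sqrt(1 + y'^2) − y · y'^2 / sqrt(1 + y'^2)
    = y (1 + y'^2 − y'^2) / sqrt(1 + y'^2)
    = y / sqrt(1 + y'^2) = C.
Squaring gives y^2 = C^2 (1 + y'^2), i.e.
    y'^2 = y^2 / C^2 − 1.
Separating variables,
    dy / sqrt(y^2 − C^2) = dx / C,
and integrating gives arccosh(y / C) = (x − a)/C, so
    y(x) = C cosh((x − a)/C),
the catenary. The constants C and a are fixed by the two endpoint conditions (and, for the hanging-chain problem, the length constraint selects C).
Now fit the given data. The endpoints x = ±2 are symmetric at equal height, so the catenary is even about its minimum: a = 0 and y(x) = C cosh(x/C). The lowest point is y(0) = C cosh(0) = C, and we are told y(0) = 6, so C = 6. Therefore
    y(x) = 6 cosh(x/6),
and at the endpoints
    y(±2) = 6 cosh(2/6).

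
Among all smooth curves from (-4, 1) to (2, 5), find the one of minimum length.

Arc-length functional: J[y] = ∫ sqrt(1 + (y')^2) dx.
Lagrangian L = sqrt(1 + (y')^2) has no explicit y dependence, so ∂L/∂y = 0 and the Euler-Lagrange equation gives
    d/dx( y' / sqrt(1 + (y')^2) ) = 0  ⇒  y' / sqrt(1 + (y')^2) = const.
Hence y' is constant, so y(x) is affine.
Fitting the endpoints (-4, 1) and (2, 5):
    slope m = (5 − 1) / (2 − (-4)) = 2/3,
    intercept c = 1 − m·(-4) = 11/3.
Extremal: y(x) = (2/3) x + 11/3.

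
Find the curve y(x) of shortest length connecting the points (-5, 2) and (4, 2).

Arc-length functional: J[y] = ∫ sqrt(1 + (y')^2) dx.
Lagrangian L = sqrt(1 + (y')^2) has no explicit y dependence, so ∂L/∂y = 0 and the Euler-Lagrange equation gives
    d/dx( y' / sqrt(1 + (y')^2) ) = 0  ⇒  y' / sqrt(1 + (y')^2) = const.
Hence y' is constant, so y(x) is affine.
Fitting the endpoints (-5, 2) and (4, 2):
    slope m = (2 − 2) / (4 − (-5)) = 0,
    intercept c = 2 − m·(-5) = 2.
Extremal: y(x) = 2.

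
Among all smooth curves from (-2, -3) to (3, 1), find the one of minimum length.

Arc-length functional: J[y] = ∫ sqrt(1 + (y')^2) dx.
Lagrangian L = sqrt(1 + (y')^2) has no explicit y dependence, so ∂L/∂y = 0 and the Euler-Lagrange equation gives
    d/dx( y' / sqrt(1 + (y')^2) ) = 0  ⇒  y' / sqrt(1 + (y')^2) = const.
Hence y' is constant, so y(x) is affine.
Fitting the endpoints (-2, -3) and (3, 1):
    slope m = (1 − (-3)) / (3 − (-2)) = 4/5,
    intercept c = (-3) − m·(-2) = -7/5.
Extremal: y(x) = (4/5) x - 7/5.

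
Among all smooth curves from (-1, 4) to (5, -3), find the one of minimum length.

Arc-length functional: J[y] = ∫ sqrt(1 + (y')^2) dx.
Lagrangian L = sqrt(1 + (y')^2) has no explicit y dependence, so ∂L/∂y = 0 and the Euler-Lagrange equation gives
    d/dx( y' / sqrt(1 + (y')^2) ) = 0  ⇒  y' / sqrt(1 + (y')^2) = const.
Hence y' is constant, so y(x) is affine.
Fitting the endpoints (-1, 4) and (5, -3):
    slope m = ((-3) − 4) / (5 − (-1)) = -7/6,
    intercept c = 4 − m·(-1) = 17/6.
Extremal: y(x) = (-7/6) x + 17/6.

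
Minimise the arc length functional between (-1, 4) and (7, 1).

Arc-length functional: J[y] = ∫ sqrt(1 + (y')^2) dx.
Lagrangian L = sqrt(1 + (y')^2) has no explicit y dependence, so ∂L/∂y = 0 and the Euler-Lagrange equation gives
    d/dx( y' / sqrt(1 + (y')^2) ) = 0  ⇒  y' / sqrt(1 + (y')^2) = const.
Hence y' is constant, so y(x) is affine.
Fitting the endpoints (-1, 4) and (7, 1):
    slope m = (1 − 4) / (7 − (-1)) = -3/8,
    intercept c = 4 − m·(-1) = 29/8.
Extremal: y(x) = (-3/8) x + 29/8.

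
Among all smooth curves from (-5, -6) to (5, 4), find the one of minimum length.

Arc-length functional: J[y] = ∫ sqrt(1 + (y')^2) dx.
Lagrangian L = sqrt(1 + (y')^2) has no explicit y dependence, so ∂L/∂y = 0 and the Euler-Lagrange equation gives
    d/dx( y' / sqrt(1 + (y')^2) ) = 0  ⇒  y' / sqrt(1 + (y')^2) = const.
Hence y' is constant, so y(x) is affine.
Fitting the endpoints (-5, -6) and (5, 4):
    slope m = (4 − (-6)) / (5 − (-5)) = 1,
    intercept c = (-6) − m·(-5) = -1.
Extremal: y(x) = x - 1.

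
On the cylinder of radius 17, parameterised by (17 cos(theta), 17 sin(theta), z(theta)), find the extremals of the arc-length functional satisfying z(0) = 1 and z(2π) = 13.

Parameterise the cylinder of radius R = 17 as
    r(θ) = (17 cos θ, 17 sin θ, z(θ)).
The arc-length element is
    ds = sqrt(289 + (dz/dθ)^2) dθ,
so the Lagrangian is L = sqrt(289 + z'^2).
L depends on z' only, not on z or θ, so ∂L/∂z = 0 and
    ∂L/∂z' = z' / sqrt(289 + z'^2).
The Euler-Lagrange equation gives
    d/dθ( z' / sqrt(289 + z'^2) ) = 0,
so z' is constant. Integrating once:
    z(θ) = a θ + b,
a helix on the cylinder (a straight line when the cylinder is unrolled). The constants a, b are determined by the endpoint conditions.
With endpoint conditions z(0) = 1 and z(2π) = 13: from z(0) = b we get b = 1, and a·2π + 1 = 13 gives a = 6/π, so
    z(θ) = (6/π) θ + 1.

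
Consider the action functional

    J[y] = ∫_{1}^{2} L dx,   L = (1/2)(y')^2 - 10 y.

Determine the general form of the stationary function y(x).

The Lagrangian is L = (1/2)(y')^2 - 10 y.
∂L/∂y = -10.
∂L/∂y' = y'.
The Euler-Lagrange equation d/dx(∂L/∂y') − ∂L/∂y = 0 becomes:
    y'' + 10 = 0
General solution: y(x) = -5 x^2 + A x + B, where A and B are arbitrary constants fixed by the endpoint conditions.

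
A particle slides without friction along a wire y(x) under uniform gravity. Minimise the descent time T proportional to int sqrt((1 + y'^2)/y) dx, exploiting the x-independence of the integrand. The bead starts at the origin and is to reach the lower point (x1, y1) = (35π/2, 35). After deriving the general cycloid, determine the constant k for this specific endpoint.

The Lagrangian L = sqrt((1 + y'^2) / y) has no explicit x dependence, so the Beltrami identity applies:
    L − y' ∂L/∂y' = C.
Compute ∂L/∂y' = y' / sqrt(y (1 + y'^2)).
Substitute:
    sqrt((1 + y'^2)/y) − y'·y' / sqrt(y (1 + y'^2))
    = (1 + y'^2) / sqrt(y (1 + y'^2)) − y'^2 / sqrt(y (1 + y'^2))
    = 1 / sqrt(y (1 + y'^2)) = C.
Squaring and rearranging gives the first integral
    y (1 + y'^2) = 1/C^2 =: k   (constant).
Solving this first-order ODE by the substitution
    y = (k/2)(1 − cos θ)
yields the cycloid parameterisation
    x(θ) = (k/2)(θ − sin θ),   y(θ) = (k/2)(1 − cos θ).
The constant k is fixed by the endpoint condition.
Now fit the given lower endpoint (x1, y1) = (35π/2, 35). At the bottom of the first arch (θ = π), the parametric equations give
    y(π) = (k/2)(1 − cos π) = k,
    x(π) = (k/2)(π − sin π) = kπ/2.
Matching y(π) = 35 gives k = 35, consistent with x(π) = 35π/2. Therefore the specific cycloid is
    x(θ) = (35/2)(θ − sin θ),   y(θ) = (35/2)(1 − cos θ).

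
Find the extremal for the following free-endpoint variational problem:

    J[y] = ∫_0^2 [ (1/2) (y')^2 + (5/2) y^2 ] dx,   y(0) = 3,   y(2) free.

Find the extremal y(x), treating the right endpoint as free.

The Lagrangian L = (1/2) (y')^2 + (5/2) y^2 gives
    ∂L/∂y = 5 y,   ∂L/∂y' = y'.
Euler-Lagrange: y'' − 5 y = 0.
With k = sqrt(5), the general solution is
    y(x) = A cosh(sqrt(5) x) + B sinh(sqrt(5) x).
Fixed left endpoint y(0) = 3 ⇒ A = 3.
The right endpoint x = 2 is free, so the natural (transversality) condition is ∂L/∂y' |_{x=2} = 0, i.e. y'(2) = 0.
Compute y'(x) = A k sinh(k x) + B k cosh(k x), so
    y'(2) = A k sinh(k·2) + B k cosh(k·2) = 0
    ⇒ B = −A tanh(k·2) = − 3 tanh(sqrt(5)·2).
Therefore the extremal is
    y(x) = 3 cosh(sqrt(5) x) − 3 tanh(sqrt(5)·2) sinh(sqrt(5) x).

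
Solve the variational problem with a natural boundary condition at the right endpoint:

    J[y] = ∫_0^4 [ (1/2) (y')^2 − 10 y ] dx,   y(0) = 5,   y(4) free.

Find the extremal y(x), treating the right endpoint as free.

The Lagrangian L = (1/2) (y')^2 − 10 y gives
    ∂L/∂y = −10,   ∂L/∂y' = y'.
Euler-Lagrange: d/dx(y') − (−10) = 0, i.e. y'' + 10 = 0, so
    y(x) = −(10/2) x^2 + C1 x + C2.
Fixed left endpoint y(0) = 5 ⇒ C2 = 5.
The right endpoint x = 4 is free, so the natural (transversality) condition is ∂L/∂y' |_{x=4} = 0, i.e. y'(4) = 0.
Compute y'(x) = −10 x + C1, so y'(4) = −40 + C1 = 0 ⇒ C1 = 40.
Therefore the extremal is
    y(x) = −5 x^2 + 40 x + 5.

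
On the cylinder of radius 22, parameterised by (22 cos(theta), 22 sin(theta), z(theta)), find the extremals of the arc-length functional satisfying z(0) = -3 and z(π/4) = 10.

Parameterise the cylinder of radius R = 22 as
    r(θ) = (22 cos θ, 22 sin θ, z(θ)).
The arc-length element is
    ds = sqrt(484 + (dz/dθ)^2) dθ,
so the Lagrangian is L = sqrt(484 + z'^2).
L depends on z' only, not on z or θ, so ∂L/∂z = 0 and
    ∂L/∂z' = z' / sqrt(484 + z'^2).
The Euler-Lagrange equation gives
    d/dθ( z' / sqrt(484 + z'^2) ) = 0,
so z' is constant. Integrating once:
    z(θ) = a θ + b,
a helix on the cylinder (a straight line when the cylinder is unrolled). The constants a, b are determined by the endpoint conditions.
With endpoint conditions z(0) = -3 and z(π/4) = 10: from z(0) = b we get b = -3, and a·π/4 + -3 = 10 gives a = 52/π, so
    z(θ) = (52/π) θ − 3.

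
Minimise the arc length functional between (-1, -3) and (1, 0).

Arc-length functional: J[y] = ∫ sqrt(1 + (y')^2) dx.
Lagrangian L = sqrt(1 + (y')^2) has no explicit y dependence, so ∂L/∂y = 0 and the Euler-Lagrange equation gives
    d/dx( y' / sqrt(1 + (y')^2) ) = 0  ⇒  y' / sqrt(1 + (y')^2) = const.
Hence y' is constant, so y(x) is affine.
Fitting the endpoints (-1, -3) and (1, 0):
    slope m = (0 − (-3)) / (1 − (-1)) = 3/2,
    intercept c = (-3) − m·(-1) = -3/2.
Extremal: y(x) = (3/2) x - 3/2.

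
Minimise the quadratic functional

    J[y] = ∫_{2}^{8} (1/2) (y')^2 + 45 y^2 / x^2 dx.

The Lagrangian is L = (1/2) (y')^2 + 45 y^2 / x^2.
Compute ∂L/∂y = 90y/x^2, ∂L/∂y' = y'.
The Euler-Lagrange equation d/dx(∂L/∂y') − ∂L/∂y = 0 reduces to
    y'' − 90/x^2 · y = 0  (x > 0).
Its general solution is
    y(x) = A x^10 + B x^(-9),
with A, B fixed by the endpoint conditions.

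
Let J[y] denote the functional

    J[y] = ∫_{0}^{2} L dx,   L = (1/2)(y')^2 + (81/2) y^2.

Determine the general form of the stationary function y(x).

The Lagrangian is L = (1/2)(y')^2 + (81/2) y^2.
∂L/∂y = 81y.
∂L/∂y' = y'.
The Euler-Lagrange equation d/dx(∂L/∂y') − ∂L/∂y = 0 becomes:
    y'' - 81 y = 0
General solution: y(x) = A e^(9x) + B e^(-9x), where A and B are arbitrary constants fixed by the endpoint conditions.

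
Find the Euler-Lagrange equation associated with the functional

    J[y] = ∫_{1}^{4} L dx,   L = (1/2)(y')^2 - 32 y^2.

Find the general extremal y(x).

The Lagrangian is L = (1/2)(y')^2 - 32 y^2.
∂L/∂y = -64y.
∂L/∂y' = y'.
The Euler-Lagrange equation d/dx(∂L/∂y') − ∂L/∂y = 0 becomes:
    y'' + 64 y = 0
General solution: y(x) = A sin(8x) + B cos(8x), where A and B are arbitrary constants fixed by the endpoint conditions.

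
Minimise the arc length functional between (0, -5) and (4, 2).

Arc-length functional: J[y] = ∫ sqrt(1 + (y')^2) dx.
Lagrangian L = sqrt(1 + (y')^2) has no explicit y dependence, so ∂L/∂y = 0 and the Euler-Lagrange equation gives
    d/dx( y' / sqrt(1 + (y')^2) ) = 0  ⇒  y' / sqrt(1 + (y')^2) = const.
Hence y' is constant, so y(x) is affine.
Fitting the endpoints (0, -5) and (4, 2):
    slope m = (2 − (-5)) / (4 − 0) = 7/4,
    intercept c = (-5) − m·0 = -5.
Extremal: y(x) = (7/4) x - 5.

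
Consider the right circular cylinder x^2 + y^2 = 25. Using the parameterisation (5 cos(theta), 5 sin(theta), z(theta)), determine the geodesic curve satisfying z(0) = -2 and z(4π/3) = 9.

Parameterise the cylinder of radius R = 5 as
    r(θ) = (5 cos θ, 5 sin θ, z(θ)).
The arc-length element is
    ds = sqrt(25 + (dz/dθ)^2) dθ,
so the Lagrangian is L = sqrt(25 + z'^2).
L depends on z' only, not on z or θ, so ∂L/∂z = 0 and
    ∂L/∂z' = z' / sqrt(25 + z'^2).
The Euler-Lagrange equation gives
    d/dθ( z' / sqrt(25 + z'^2) ) = 0,
so z' is constant. Integrating once:
    z(θ) = a θ + b,
a helix on the cylinder (a straight line when the cylinder is unrolled). The constants a, b are determined by the endpoint conditions.
With endpoint conditions z(0) = -2 and z(4π/3) = 9: from z(0) = b we get b = -2, and a·4π/3 + -2 = 9 gives a = 33/(4π), so
    z(θ) = (33/(4π)) θ − 2.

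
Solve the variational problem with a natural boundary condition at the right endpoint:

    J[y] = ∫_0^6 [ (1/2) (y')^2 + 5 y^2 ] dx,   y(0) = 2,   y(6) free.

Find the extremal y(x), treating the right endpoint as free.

The Lagrangian L = (1/2) (y')^2 + 5 y^2 gives
    ∂L/∂y = 10 y,   ∂L/∂y' = y'.
Euler-Lagrange: y'' − 10 y = 0.
With k = sqrt(10), the general solution is
    y(x) = A cosh(sqrt(10) x) + B sinh(sqrt(10) x).
Fixed left endpoint y(0) = 2 ⇒ A = 2.
The right endpoint x = 6 is free, so the natural (transversality) condition is ∂L/∂y' |_{x=6} = 0, i.e. y'(6) = 0.
Compute y'(x) = A k sinh(k x) + B k cosh(k x), so
    y'(6) = A k sinh(k·6) + B k cosh(k·6) = 0
    ⇒ B = −A tanh(k·6) = − 2 tanh(sqrt(10)·6).
Therefore the extremal is
    y(x) = 2 cosh(sqrt(10) x) − 2 tanh(sqrt(10)·6) sinh(sqrt(10) x).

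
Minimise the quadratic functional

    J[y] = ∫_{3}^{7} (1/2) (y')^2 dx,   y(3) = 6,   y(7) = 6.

The Lagrangian is L = (1/2) (y')^2.
Compute ∂L/∂y = 0, ∂L/∂y' = y'.
The Euler-Lagrange equation d/dx(∂L/∂y') − ∂L/∂y = 0 reduces to
    y'' = 0.
Its general solution is
    y(x) = A x + B,
with A, B fixed by the endpoint conditions.
Applying the endpoint conditions y(3) = 6 and y(7) = 6: solve A·3 + B = 6 and A·7 + B = 6. Subtracting gives A(7 − 3) = 6 − 6, so A = 0, and B = 6 − A·3 = 6. Therefore
    y(x) = 6.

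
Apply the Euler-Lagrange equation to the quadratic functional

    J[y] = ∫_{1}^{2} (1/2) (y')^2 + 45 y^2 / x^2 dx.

The Lagrangian is L = (1/2) (y')^2 + 45 y^2 / x^2.
Compute ∂L/∂y = 90y/x^2, ∂L/∂y' = y'.
The Euler-Lagrange equation d/dx(∂L/∂y') − ∂L/∂y = 0 reduces to
    y'' − 90/x^2 · y = 0  (x > 0).
Its general solution is
    y(x) = A x^10 + B x^(-9),
with A, B fixed by the endpoint conditions.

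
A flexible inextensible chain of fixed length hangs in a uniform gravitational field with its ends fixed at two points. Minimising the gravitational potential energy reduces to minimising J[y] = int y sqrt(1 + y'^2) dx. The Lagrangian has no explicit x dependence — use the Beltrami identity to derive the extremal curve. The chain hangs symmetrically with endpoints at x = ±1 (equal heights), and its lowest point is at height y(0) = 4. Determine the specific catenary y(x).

The Lagrangian L(y, y') = y sqrt(1 + y'^2) has no explicit x dependence, so the Beltrami identity applies:
    L − y' ∂L/∂y' = C.
Compute ∂L/∂y' = y · y' / sqrt(1 + y'^2). Then
    L − y' ∂L/∂y'
    = y sqrt(1 + y'^2) − y · y'^2 / sqrt(1 + y'^2)
    = y (1 + y'^2 − y'^2) / sqrt(1 + y'^2)
    = y / sqrt(1 + y'^2) = C.
Squaring gives y^2 = C^2 (1 + y'^2), i.e.
    y'^2 = y^2 / C^2 − 1.
Separating variables,
    dy / sqrt(y^2 − C^2) = dx / C,
and integrating gives arccosh(y / C) = (x − a)/C, so
    y(x) = C cosh((x − a)/C),
the catenary. The constants C and a are fixed by the two endpoint conditions (and, for the hanging-chain problem, the length constraint selects C).
Now fit the given data. The endpoints x = ±1 are symmetric at equal height, so the catenary is even about its minimum: a = 0 and y(x) = C cosh(x/C). The lowest point is y(0) = C cosh(0) = C, and we are told y(0) = 4, so C = 4. Therefore
    y(x) = 4 cosh(x/4),
and at the endpoints
    y(±1) = 4 cosh(1/4).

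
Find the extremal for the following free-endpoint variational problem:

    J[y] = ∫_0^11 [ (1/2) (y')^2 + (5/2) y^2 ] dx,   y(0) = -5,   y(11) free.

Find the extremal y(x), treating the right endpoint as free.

The Lagrangian L = (1/2) (y')^2 + (5/2) y^2 gives
    ∂L/∂y = 5 y,   ∂L/∂y' = y'.
Euler-Lagrange: y'' − 5 y = 0.
With k = sqrt(5), the general solution is
    y(x) = A cosh(sqrt(5) x) + B sinh(sqrt(5) x).
Fixed left endpoint y(0) = -5 ⇒ A = -5.
The right endpoint x = 11 is free, so the natural (transversality) condition is ∂L/∂y' |_{x=11} = 0, i.e. y'(11) = 0.
Compute y'(x) = A k sinh(k x) + B k cosh(k x), so
    y'(11) = A k sinh(k·11) + B k cosh(k·11) = 0
    ⇒ B = −A tanh(k·11) = 5 tanh(sqrt(5)·11).
Therefore the extremal is
    y(x) = −5 cosh(sqrt(5) x) + 5 tanh(sqrt(5)·11) sinh(sqrt(5) x).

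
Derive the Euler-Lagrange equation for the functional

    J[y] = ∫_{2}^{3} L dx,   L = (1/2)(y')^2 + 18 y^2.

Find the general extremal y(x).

The Lagrangian is L = (1/2)(y')^2 + 18 y^2.
∂L/∂y = 36y.
∂L/∂y' = y'.
The Euler-Lagrange equation d/dx(∂L/∂y') − ∂L/∂y = 0 becomes:
    y'' - 36 y = 0
General solution: y(x) = A e^(6x) + B e^(-6x), where A and B are arbitrary constants fixed by the endpoint conditions.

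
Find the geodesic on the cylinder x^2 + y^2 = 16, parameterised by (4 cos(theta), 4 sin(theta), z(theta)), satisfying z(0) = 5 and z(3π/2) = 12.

Parameterise the cylinder of radius R = 4 as
    r(θ) = (4 cos θ, 4 sin θ, z(θ)).
The arc-length element is
    ds = sqrt(16 + (dz/dθ)^2) dθ,
so the Lagrangian is L = sqrt(16 + z'^2).
L depends on z' only, not on z or θ, so ∂L/∂z = 0 and
    ∂L/∂z' = z' / sqrt(16 + z'^2).
The Euler-Lagrange equation gives
    d/dθ( z' / sqrt(16 + z'^2) ) = 0,
so z' is constant. Integrating once:
    z(θ) = a θ + b,
a helix on the cylinder (a straight line when the cylinder is unrolled). The constants a, b are determined by the endpoint conditions.
With endpoint conditions z(0) = 5 and z(3π/2) = 12: from z(0) = b we get b = 5, and a·3π/2 + 5 = 12 gives a = 14/(3π), so
    z(θ) = (14/(3π)) θ + 5.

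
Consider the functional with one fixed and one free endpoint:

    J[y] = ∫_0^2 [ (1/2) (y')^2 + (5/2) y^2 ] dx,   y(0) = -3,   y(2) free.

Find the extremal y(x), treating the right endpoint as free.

The Lagrangian L = (1/2) (y')^2 + (5/2) y^2 gives
    ∂L/∂y = 5 y,   ∂L/∂y' = y'.
Euler-Lagrange: y'' − 5 y = 0.
With k = sqrt(5), the general solution is
    y(x) = A cosh(sqrt(5) x) + B sinh(sqrt(5) x).
Fixed left endpoint y(0) = -3 ⇒ A = -3.
The right endpoint x = 2 is free, so the natural (transversality) condition is ∂L/∂y' |_{x=2} = 0, i.e. y'(2) = 0.
Compute y'(x) = A k sinh(k x) + B k cosh(k x), so
    y'(2) = A k sinh(k·2) + B k cosh(k·2) = 0
    ⇒ B = −A tanh(k·2) = 3 tanh(sqrt(5)·2).
Therefore the extremal is
    y(x) = −3 cosh(sqrt(5) x) + 3 tanh(sqrt(5)·2) sinh(sqrt(5) x).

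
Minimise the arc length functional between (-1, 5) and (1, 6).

Arc-length functional: J[y] = ∫ sqrt(1 + (y')^2) dx.
Lagrangian L = sqrt(1 + (y')^2) has no explicit y dependence, so ∂L/∂y = 0 and the Euler-Lagrange equation gives
    d/dx( y' / sqrt(1 + (y')^2) ) = 0  ⇒  y' / sqrt(1 + (y')^2) = const.
Hence y' is constant, so y(x) is affine.
Fitting the endpoints (-1, 5) and (1, 6):
    slope m = (6 − 5) / (1 − (-1)) = 1/2,
    intercept c = 5 − m·(-1) = 11/2.
Extremal: y(x) = (1/2) x + 11/2.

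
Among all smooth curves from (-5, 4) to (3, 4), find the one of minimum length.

Arc-length functional: J[y] = ∫ sqrt(1 + (y')^2) dx.
Lagrangian L = sqrt(1 + (y')^2) has no explicit y dependence, so ∂L/∂y = 0 and the Euler-Lagrange equation gives
    d/dx( y' / sqrt(1 + (y')^2) ) = 0  ⇒  y' / sqrt(1 + (y')^2) = const.
Hence y' is constant, so y(x) is affine.
Fitting the endpoints (-5, 4) and (3, 4):
    slope m = (4 − 4) / (3 − (-5)) = 0,
    intercept c = 4 − m·(-5) = 4.
Extremal: y(x) = 4.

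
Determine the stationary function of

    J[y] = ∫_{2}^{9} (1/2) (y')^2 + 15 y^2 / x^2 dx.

The Lagrangian is L = (1/2) (y')^2 + 15 y^2 / x^2.
Compute ∂L/∂y = 30y/x^2, ∂L/∂y' = y'.
The Euler-Lagrange equation d/dx(∂L/∂y') − ∂L/∂y = 0 reduces to
    y'' − 30/x^2 · y = 0  (x > 0).
Its general solution is
    y(x) = A x^6 + B x^(-5),
with A, B fixed by the endpoint conditions.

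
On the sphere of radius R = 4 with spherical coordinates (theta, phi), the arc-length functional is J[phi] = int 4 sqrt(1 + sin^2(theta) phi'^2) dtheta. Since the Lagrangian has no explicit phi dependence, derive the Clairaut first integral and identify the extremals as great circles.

On the sphere of radius R = 4 with spherical coordinates (θ, φ), the induced metric is
    ds^2 = 16(dθ^2 + sin^2(θ) dφ^2).
Parameterise by θ; the arc-length functional is
    J[φ] = ∫ 4 sqrt(1 + sin^2(θ) (dφ/dθ)^2) dθ,
so L = 4 sqrt(1 + sin^2(θ) φ'^2). Compute
    ∂L/∂φ = 0  (L has no explicit φ dependence),
    ∂L/∂φ' = 4 sin^2(θ) φ' / sqrt(1 + sin^2(θ) φ'^2).
Since ∂L/∂φ = 0, the Euler-Lagrange equation
    d/dθ(∂L/∂φ') − ∂L/∂φ = 0
reduces to d/dθ(∂L/∂φ') = 0, i.e. the momentum conjugate to φ is conserved:
    4 sin^2(θ) φ' / sqrt(1 + sin^2(θ) φ'^2) = C.
The overall factor of 4 is constant, so dividing through gives Clairaut's relation sin^2(θ) φ' / sqrt(1 + sin^2(θ) φ'^2) = C' (with C' = C/4). Solving for φ' and integrating gives the great-circle family
    cot(θ) = A cos(φ − φ_0),
i.e. the intersection of the sphere with a plane through the origin. The two constants A and φ_0 (equivalently C and one phase) are fixed by the two endpoint conditions.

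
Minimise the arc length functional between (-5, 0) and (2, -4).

Arc-length functional: J[y] = ∫ sqrt(1 + (y')^2) dx.
Lagrangian L = sqrt(1 + (y')^2) has no explicit y dependence, so ∂L/∂y = 0 and the Euler-Lagrange equation gives
    d/dx( y' / sqrt(1 + (y')^2) ) = 0  ⇒  y' / sqrt(1 + (y')^2) = const.
Hence y' is constant, so y(x) is affine.
Fitting the endpoints (-5, 0) and (2, -4):
    slope m = ((-4) − 0) / (2 − (-5)) = -4/7,
    intercept c = 0 − m·(-5) = -20/7.
Extremal: y(x) = (-4/7) x - 20/7.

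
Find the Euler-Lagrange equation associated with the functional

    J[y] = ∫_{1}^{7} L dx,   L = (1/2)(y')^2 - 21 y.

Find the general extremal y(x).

The Lagrangian is L = (1/2)(y')^2 - 21 y.
∂L/∂y = -21.
∂L/∂y' = y'.
The Euler-Lagrange equation d/dx(∂L/∂y') − ∂L/∂y = 0 becomes:
    y'' + 21 = 0
General solution: y(x) = -(21/2) x^2 + A x + B, where A and B are arbitrary constants fixed by the endpoint conditions.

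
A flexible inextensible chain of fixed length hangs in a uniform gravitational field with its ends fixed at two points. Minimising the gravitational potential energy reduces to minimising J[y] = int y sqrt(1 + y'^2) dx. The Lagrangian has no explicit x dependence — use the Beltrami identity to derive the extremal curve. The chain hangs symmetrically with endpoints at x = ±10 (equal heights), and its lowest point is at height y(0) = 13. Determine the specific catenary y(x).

The Lagrangian L(y, y') = y sqrt(1 + y'^2) has no explicit x dependence, so the Beltrami identity applies:
    L − y' ∂L/∂y' = C.
Compute ∂L/∂y' = y · y' / sqrt(1 + y'^2). Then
    L − y' ∂L/∂y'
    = y sqrt(1 + y'^2) − y · y'^2 / sqrt(1 + y'^2)
    = y (1 + y'^2 − y'^2) / sqrt(1 + y'^2)
    = y / sqrt(1 + y'^2) = C.
Squaring gives y^2 = C^2 (1 + y'^2), i.e.
    y'^2 = y^2 / C^2 − 1.
Separating variables,
    dy / sqrt(y^2 − C^2) = dx / C,
and integrating gives arccosh(y / C) = (x − a)/C, so
    y(x) = C cosh((x − a)/C),
the catenary. The constants C and a are fixed by the two endpoint conditions (and, for the hanging-chain problem, the length constraint selects C).
Now fit the given data. The endpoints x = ±10 are symmetric at equal height, so the catenary is even about its minimum: a = 0 and y(x) = C cosh(x/C). The lowest point is y(0) = C cosh(0) = C, and we are told y(0) = 13, so C = 13. Therefore
    y(x) = 13 cosh(x/13),
and at the endpoints
    y(±10) = 13 cosh(10/13).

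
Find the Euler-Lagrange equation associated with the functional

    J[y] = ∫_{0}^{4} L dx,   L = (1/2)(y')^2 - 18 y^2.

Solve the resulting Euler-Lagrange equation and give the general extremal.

The Lagrangian is L = (1/2)(y')^2 - 18 y^2.
∂L/∂y = -36y.
∂L/∂y' = y'.
The Euler-Lagrange equation d/dx(∂L/∂y') − ∂L/∂y = 0 becomes:
    y'' + 36 y = 0
General solution: y(x) = A sin(6x) + B cos(6x), where A and B are arbitrary constants fixed by the endpoint conditions.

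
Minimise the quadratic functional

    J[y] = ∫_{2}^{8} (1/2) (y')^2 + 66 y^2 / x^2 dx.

The Lagrangian is L = (1/2) (y')^2 + 66 y^2 / x^2.
Compute ∂L/∂y = 132y/x^2, ∂L/∂y' = y'.
The Euler-Lagrange equation d/dx(∂L/∂y') − ∂L/∂y = 0 reduces to
    y'' − 132/x^2 · y = 0  (x > 0).
Its general solution is
    y(x) = A x^12 + B x^(-11),
with A, B fixed by the endpoint conditions.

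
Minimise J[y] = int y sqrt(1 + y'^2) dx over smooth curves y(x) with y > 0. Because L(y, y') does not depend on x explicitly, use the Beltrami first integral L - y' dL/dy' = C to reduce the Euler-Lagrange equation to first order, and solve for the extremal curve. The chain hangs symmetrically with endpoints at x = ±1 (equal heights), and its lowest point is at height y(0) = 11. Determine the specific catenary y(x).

The Lagrangian L(y, y') = y sqrt(1 + y'^2) has no explicit x dependence, so the Beltrami identity applies:
    L − y' ∂L/∂y' = C.
Compute ∂L/∂y' = y · y' / sqrt(1 + y'^2). Then
    L − y' ∂L/∂y'
    = y sqrt(1 + y'^2) − y · y'^2 / sqrt(1 + y'^2)
    = y (1 + y'^2 − y'^2) / sqrt(1 + y'^2)
    = y / sqrt(1 + y'^2) = C.
Squaring gives y^2 = C^2 (1 + y'^2), i.e.
    y'^2 = y^2 / C^2 − 1.
Separating variables,
    dy / sqrt(y^2 − C^2) = dx / C,
and integrating gives arccosh(y / C) = (x − a)/C, so
    y(x) = C cosh((x − a)/C),
the catenary. The constants C and a are fixed by the two endpoint conditions (and, for the hanging-chain problem, the length constraint selects C).
Now fit the given data. The endpoints x = ±1 are symmetric at equal height, so the catenary is even about its minimum: a = 0 and y(x) = C cosh(x/C). The lowest point is y(0) = C cosh(0) = C, and we are told y(0) = 11, so C = 11. Therefore
    y(x) = 11 cosh(x/11),
and at the endpoints
    y(±1) = 11 cosh(1/11).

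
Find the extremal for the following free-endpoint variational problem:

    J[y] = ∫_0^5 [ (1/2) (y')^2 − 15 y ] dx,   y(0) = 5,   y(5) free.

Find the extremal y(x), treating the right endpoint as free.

The Lagrangian L = (1/2) (y')^2 − 15 y gives
    ∂L/∂y = −15,   ∂L/∂y' = y'.
Euler-Lagrange: d/dx(y') − (−15) = 0, i.e. y'' + 15 = 0, so
    y(x) = −(15/2) x^2 + C1 x + C2.
Fixed left endpoint y(0) = 5 ⇒ C2 = 5.
The right endpoint x = 5 is free, so the natural (transversality) condition is ∂L/∂y' |_{x=5} = 0, i.e. y'(5) = 0.
Compute y'(x) = −15 x + C1, so y'(5) = −75 + C1 = 0 ⇒ C1 = 75.
Therefore the extremal is
    y(x) = −(15/2) x^2 + 75 x + 5.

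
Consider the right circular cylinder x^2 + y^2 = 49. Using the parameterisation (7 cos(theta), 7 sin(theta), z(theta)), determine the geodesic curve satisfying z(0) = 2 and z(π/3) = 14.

Parameterise the cylinder of radius R = 7 as
    r(θ) = (7 cos θ, 7 sin θ, z(θ)).
The arc-length element is
    ds = sqrt(49 + (dz/dθ)^2) dθ,
so the Lagrangian is L = sqrt(49 + z'^2).
L depends on z' only, not on z or θ, so ∂L/∂z = 0 and
    ∂L/∂z' = z' / sqrt(49 + z'^2).
The Euler-Lagrange equation gives
    d/dθ( z' / sqrt(49 + z'^2) ) = 0,
so z' is constant. Integrating once:
    z(θ) = a θ + b,
a helix on the cylinder (a straight line when the cylinder is unrolled). The constants a, b are determined by the endpoint conditions.
With endpoint conditions z(0) = 2 and z(π/3) = 14: from z(0) = b we get b = 2, and a·π/3 + 2 = 14 gives a = 36/π, so
    z(θ) = (36/π) θ + 2.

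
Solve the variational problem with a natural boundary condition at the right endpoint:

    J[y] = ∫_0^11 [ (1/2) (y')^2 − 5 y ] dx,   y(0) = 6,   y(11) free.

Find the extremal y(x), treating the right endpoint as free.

The Lagrangian L = (1/2) (y')^2 − 5 y gives
    ∂L/∂y = −5,   ∂L/∂y' = y'.
Euler-Lagrange: d/dx(y') − (−5) = 0, i.e. y'' + 5 = 0, so
    y(x) = −(5/2) x^2 + C1 x + C2.
Fixed left endpoint y(0) = 6 ⇒ C2 = 6.
The right endpoint x = 11 is free, so the natural (transversality) condition is ∂L/∂y' |_{x=11} = 0, i.e. y'(11) = 0.
Compute y'(x) = −5 x + C1, so y'(11) = −55 + C1 = 0 ⇒ C1 = 55.
Therefore the extremal is
    y(x) = −(5/2) x^2 + 55 x + 6.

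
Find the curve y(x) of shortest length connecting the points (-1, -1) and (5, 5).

Arc-length functional: J[y] = ∫ sqrt(1 + (y')^2) dx.
Lagrangian L = sqrt(1 + (y')^2) has no explicit y dependence, so ∂L/∂y = 0 and the Euler-Lagrange equation gives
    d/dx( y' / sqrt(1 + (y')^2) ) = 0  ⇒  y' / sqrt(1 + (y')^2) = const.
Hence y' is constant, so y(x) is affine.
Fitting the endpoints (-1, -1) and (5, 5):
    slope m = (5 − (-1)) / (5 − (-1)) = 1,
    intercept c = (-1) − m·(-1) = 0.
Extremal: y(x) = x.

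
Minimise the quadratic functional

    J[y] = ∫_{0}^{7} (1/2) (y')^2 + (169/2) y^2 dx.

The Lagrangian is L = (1/2) (y')^2 + (169/2) y^2.
Compute ∂L/∂y = 169y, ∂L/∂y' = y'.
The Euler-Lagrange equation d/dx(∂L/∂y') − ∂L/∂y = 0 reduces to
    y'' − 169 y = 0.
Its general solution is
    y(x) = A e^(13x) + B e^(−13x),
with A, B fixed by the endpoint conditions.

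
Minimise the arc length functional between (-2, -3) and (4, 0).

Arc-length functional: J[y] = ∫ sqrt(1 + (y')^2) dx.
Lagrangian L = sqrt(1 + (y')^2) has no explicit y dependence, so ∂L/∂y = 0 and the Euler-Lagrange equation gives
    d/dx( y' / sqrt(1 + (y')^2) ) = 0  ⇒  y' / sqrt(1 + (y')^2) = const.
Hence y' is constant, so y(x) is affine.
Fitting the endpoints (-2, -3) and (4, 0):
    slope m = (0 − (-3)) / (4 − (-2)) = 1/2,
    intercept c = (-3) − m·(-2) = -2.
Extremal: y(x) = (1/2) x - 2.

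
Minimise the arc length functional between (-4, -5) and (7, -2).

Arc-length functional: J[y] = ∫ sqrt(1 + (y')^2) dx.
Lagrangian L = sqrt(1 + (y')^2) has no explicit y dependence, so ∂L/∂y = 0 and the Euler-Lagrange equation gives
    d/dx( y' / sqrt(1 + (y')^2) ) = 0  ⇒  y' / sqrt(1 + (y')^2) = const.
Hence y' is constant, so y(x) is affine.
Fitting the endpoints (-4, -5) and (7, -2):
    slope m = ((-2) − (-5)) / (7 − (-4)) = 3/11,
    intercept c = (-5) − m·(-4) = -43/11.
Extremal: y(x) = (3/11) x - 43/11.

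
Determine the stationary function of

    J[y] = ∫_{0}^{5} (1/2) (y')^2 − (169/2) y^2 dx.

The Lagrangian is L = (1/2) (y')^2 − (169/2) y^2.
Compute ∂L/∂y = -169y, ∂L/∂y' = y'.
The Euler-Lagrange equation d/dx(∂L/∂y') − ∂L/∂y = 0 reduces to
    y'' + 169 y = 0.
Its general solution is
    y(x) = A sin(13x) + B cos(13x),
with A, B fixed by the endpoint conditions.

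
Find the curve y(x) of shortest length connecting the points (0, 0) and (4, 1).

Arc-length functional: J[y] = ∫ sqrt(1 + (y')^2) dx.
Lagrangian L = sqrt(1 + (y')^2) has no explicit y dependence, so ∂L/∂y = 0 and the Euler-Lagrange equation gives
    d/dx( y' / sqrt(1 + (y')^2) ) = 0  ⇒  y' / sqrt(1 + (y')^2) = const.
Hence y' is constant, so y(x) is affine.
Fitting the endpoints (0, 0) and (4, 1):
    slope m = (1 − 0) / (4 − 0) = 1/4,
    intercept c = 0 − m·0 = 0.
Extremal: y(x) = (1/4) x.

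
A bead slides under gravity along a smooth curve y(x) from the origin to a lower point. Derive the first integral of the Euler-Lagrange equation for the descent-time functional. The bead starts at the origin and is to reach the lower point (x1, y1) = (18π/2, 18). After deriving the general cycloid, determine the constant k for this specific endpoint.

The Lagrangian L = sqrt((1 + y'^2) / y) has no explicit x dependence, so the Beltrami identity applies:
    L − y' ∂L/∂y' = C.
Compute ∂L/∂y' = y' / sqrt(y (1 + y'^2)).
Substitute:
    sqrt((1 + y'^2)/y) − y'·y' / sqrt(y (1 + y'^2))
    = (1 + y'^2) / sqrt(y (1 + y'^2)) − y'^2 / sqrt(y (1 + y'^2))
    = 1 / sqrt(y (1 + y'^2)) = C.
Squaring and rearranging gives the first integral
    y (1 + y'^2) = 1/C^2 =: k   (constant).
Solving this first-order ODE by the substitution
    y = (k/2)(1 − cos θ)
yields the cycloid parameterisation
    x(θ) = (k/2)(θ − sin θ),   y(θ) = (k/2)(1 − cos θ).
The constant k is fixed by the endpoint condition.
Now fit the given lower endpoint (x1, y1) = (18π/2, 18). At the bottom of the first arch (θ = π), the parametric equations give
    y(π) = (k/2)(1 − cos π) = k,
    x(π) = (k/2)(π − sin π) = kπ/2.
Matching y(π) = 18 gives k = 18, consistent with x(π) = 18π/2. Therefore the specific cycloid is
    x(θ) = (18/2)(θ − sin θ),   y(θ) = (18/2)(1 − cos θ).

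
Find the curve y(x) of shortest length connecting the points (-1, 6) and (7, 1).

Arc-length functional: J[y] = ∫ sqrt(1 + (y')^2) dx.
Lagrangian L = sqrt(1 + (y')^2) has no explicit y dependence, so ∂L/∂y = 0 and the Euler-Lagrange equation gives
    d/dx( y' / sqrt(1 + (y')^2) ) = 0  ⇒  y' / sqrt(1 + (y')^2) = const.
Hence y' is constant, so y(x) is affine.
Fitting the endpoints (-1, 6) and (7, 1):
    slope m = (1 − 6) / (7 − (-1)) = -5/8,
    intercept c = 6 − m·(-1) = 43/8.
Extremal: y(x) = (-5/8) x + 43/8.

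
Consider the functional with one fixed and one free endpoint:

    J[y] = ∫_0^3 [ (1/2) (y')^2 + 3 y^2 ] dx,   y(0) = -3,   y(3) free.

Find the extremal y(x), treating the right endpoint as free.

The Lagrangian L = (1/2) (y')^2 + 3 y^2 gives
    ∂L/∂y = 6 y,   ∂L/∂y' = y'.
Euler-Lagrange: y'' − 6 y = 0.
With k = sqrt(6), the general solution is
    y(x) = A cosh(sqrt(6) x) + B sinh(sqrt(6) x).
Fixed left endpoint y(0) = -3 ⇒ A = -3.
The right endpoint x = 3 is free, so the natural (transversality) condition is ∂L/∂y' |_{x=3} = 0, i.e. y'(3) = 0.
Compute y'(x) = A k sinh(k x) + B k cosh(k x), so
    y'(3) = A k sinh(k·3) + B k cosh(k·3) = 0
    ⇒ B = −A tanh(k·3) = 3 tanh(sqrt(6)·3).
Therefore the extremal is
    y(x) = −3 cosh(sqrt(6) x) + 3 tanh(sqrt(6)·3) sinh(sqrt(6) x).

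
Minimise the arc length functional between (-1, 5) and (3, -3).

Arc-length functional: J[y] = ∫ sqrt(1 + (y')^2) dx.
Lagrangian L = sqrt(1 + (y')^2) has no explicit y dependence, so ∂L/∂y = 0 and the Euler-Lagrange equation gives
    d/dx( y' / sqrt(1 + (y')^2) ) = 0  ⇒  y' / sqrt(1 + (y')^2) = const.
Hence y' is constant, so y(x) is affine.
Fitting the endpoints (-1, 5) and (3, -3):
    slope m = ((-3) − 5) / (3 − (-1)) = -2,
    intercept c = 5 − m·(-1) = 3.
Extremal: y(x) = -2 x + 3.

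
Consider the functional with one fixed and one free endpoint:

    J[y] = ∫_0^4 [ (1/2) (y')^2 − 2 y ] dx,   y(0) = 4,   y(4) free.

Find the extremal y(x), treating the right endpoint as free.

The Lagrangian L = (1/2) (y')^2 − 2 y gives
    ∂L/∂y = −2,   ∂L/∂y' = y'.
Euler-Lagrange: d/dx(y') − (−2) = 0, i.e. y'' + 2 = 0, so
    y(x) = −(2/2) x^2 + C1 x + C2.
Fixed left endpoint y(0) = 4 ⇒ C2 = 4.
The right endpoint x = 4 is free, so the natural (transversality) condition is ∂L/∂y' |_{x=4} = 0, i.e. y'(4) = 0.
Compute y'(x) = −2 x + C1, so y'(4) = −8 + C1 = 0 ⇒ C1 = 8.
Therefore the extremal is
    y(x) = −x^2 + 8 x + 4.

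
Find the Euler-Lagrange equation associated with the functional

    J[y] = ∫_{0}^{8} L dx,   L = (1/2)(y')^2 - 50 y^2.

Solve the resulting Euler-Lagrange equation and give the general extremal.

The Lagrangian is L = (1/2)(y')^2 - 50 y^2.
∂L/∂y = -100y.
∂L/∂y' = y'.
The Euler-Lagrange equation d/dx(∂L/∂y') − ∂L/∂y = 0 becomes:
    y'' + 100 y = 0
General solution: y(x) = A sin(10x) + B cos(10x), where A and B are arbitrary constants fixed by the endpoint conditions.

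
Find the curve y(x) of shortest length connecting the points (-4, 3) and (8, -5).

Arc-length functional: J[y] = ∫ sqrt(1 + (y')^2) dx.
Lagrangian L = sqrt(1 + (y')^2) has no explicit y dependence, so ∂L/∂y = 0 and the Euler-Lagrange equation gives
    d/dx( y' / sqrt(1 + (y')^2) ) = 0  ⇒  y' / sqrt(1 + (y')^2) = const.
Hence y' is constant, so y(x) is affine.
Fitting the endpoints (-4, 3) and (8, -5):
    slope m = ((-5) − 3) / (8 − (-4)) = -2/3,
    intercept c = 3 − m·(-4) = 1/3.
Extremal: y(x) = (-2/3) x + 1/3.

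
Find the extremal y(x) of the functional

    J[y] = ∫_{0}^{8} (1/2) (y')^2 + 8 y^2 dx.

The Lagrangian is L = (1/2) (y')^2 + 8 y^2.
Compute ∂L/∂y = 16y, ∂L/∂y' = y'.
The Euler-Lagrange equation d/dx(∂L/∂y') − ∂L/∂y = 0 reduces to
    y'' − 16 y = 0.
Its general solution is
    y(x) = A e^(4x) + B e^(−4x),
with A, B fixed by the endpoint conditions.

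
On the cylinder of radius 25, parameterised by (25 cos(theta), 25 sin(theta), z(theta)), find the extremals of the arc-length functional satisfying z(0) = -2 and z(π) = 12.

Parameterise the cylinder of radius R = 25 as
    r(θ) = (25 cos θ, 25 sin θ, z(θ)).
The arc-length element is
    ds = sqrt(625 + (dz/dθ)^2) dθ,
so the Lagrangian is L = sqrt(625 + z'^2).
L depends on z' only, not on z or θ, so ∂L/∂z = 0 and
    ∂L/∂z' = z' / sqrt(625 + z'^2).
The Euler-Lagrange equation gives
    d/dθ( z' / sqrt(625 + z'^2) ) = 0,
so z' is constant. Integrating once:
    z(θ) = a θ + b,
a helix on the cylinder (a straight line when the cylinder is unrolled). The constants a, b are determined by the endpoint conditions.
With endpoint conditions z(0) = -2 and z(π) = 12: from z(0) = b we get b = -2, and a·π + -2 = 12 gives a = 14/π, so
    z(θ) = (14/π) θ − 2.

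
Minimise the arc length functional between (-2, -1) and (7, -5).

Arc-length functional: J[y] = ∫ sqrt(1 + (y')^2) dx.
Lagrangian L = sqrt(1 + (y')^2) has no explicit y dependence, so ∂L/∂y = 0 and the Euler-Lagrange equation gives
    d/dx( y' / sqrt(1 + (y')^2) ) = 0  ⇒  y' / sqrt(1 + (y')^2) = const.
Hence y' is constant, so y(x) is affine.
Fitting the endpoints (-2, -1) and (7, -5):
    slope m = ((-5) − (-1)) / (7 − (-2)) = -4/9,
    intercept c = (-1) − m·(-2) = -17/9.
Extremal: y(x) = (-4/9) x - 17/9.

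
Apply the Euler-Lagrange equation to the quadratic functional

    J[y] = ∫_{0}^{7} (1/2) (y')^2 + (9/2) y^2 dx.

The Lagrangian is L = (1/2) (y')^2 + (9/2) y^2.
Compute ∂L/∂y = 9y, ∂L/∂y' = y'.
The Euler-Lagrange equation d/dx(∂L/∂y') − ∂L/∂y = 0 reduces to
    y'' − 9 y = 0.
Its general solution is
    y(x) = A e^(3x) + B e^(−3x),
with A, B fixed by the endpoint conditions.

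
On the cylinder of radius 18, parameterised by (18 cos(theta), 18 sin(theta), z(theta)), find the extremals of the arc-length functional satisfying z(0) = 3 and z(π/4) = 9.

Parameterise the cylinder of radius R = 18 as
    r(θ) = (18 cos θ, 18 sin θ, z(θ)).
The arc-length element is
    ds = sqrt(324 + (dz/dθ)^2) dθ,
so the Lagrangian is L = sqrt(324 + z'^2).
L depends on z' only, not on z or θ, so ∂L/∂z = 0 and
    ∂L/∂z' = z' / sqrt(324 + z'^2).
The Euler-Lagrange equation gives
    d/dθ( z' / sqrt(324 + z'^2) ) = 0,
so z' is constant. Integrating once:
    z(θ) = a θ + b,
a helix on the cylinder (a straight line when the cylinder is unrolled). The constants a, b are determined by the endpoint conditions.
With endpoint conditions z(0) = 3 and z(π/4) = 9: from z(0) = b we get b = 3, and a·π/4 + 3 = 9 gives a = 24/π, so
    z(θ) = (24/π) θ + 3.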